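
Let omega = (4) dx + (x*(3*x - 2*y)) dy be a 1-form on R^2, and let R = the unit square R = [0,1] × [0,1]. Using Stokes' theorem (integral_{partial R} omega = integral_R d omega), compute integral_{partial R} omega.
integral_(partial R) omega = 2

Stokes: integral_partial_R omega = integral_R d omega with d omega = (∂Q/∂x - ∂P/∂y) dx ∧ dy.
  ∂Q/∂x = 6*x - 2*y
  ∂P/∂y = 0
  integrand = ∂Q/∂x - ∂P/∂y = 6*x - 2*y.
Integrating over R: integral_0^1 integral_0^1 (6*x - 2*y) dx dy = 2.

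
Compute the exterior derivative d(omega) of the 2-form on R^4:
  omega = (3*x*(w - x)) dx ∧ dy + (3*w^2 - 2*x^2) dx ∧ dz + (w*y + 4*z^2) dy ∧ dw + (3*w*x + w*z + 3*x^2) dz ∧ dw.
d(omega) = (3*x) dx ∧ dy ∧ dw + (9*w + 6*x) dx ∧ dz ∧ dw + (-8*z) dy ∧ dz ∧ dw

For a 2-form omega = sum_{i<j} g_{ij} dx_i ∧ dx_j, the exterior derivative is
  d(omega) = sum_{i<j} d(g_{ij}) ∧ dx_i ∧ dx_j = sum_{i<j, k} (∂g_{ij}/∂x_k) dx_k ∧ dx_i ∧ dx_j.
Expand each term, using dx_k ∧ dx_i ∧ dx_j = sgn(permutation) dx_{(a)} ∧ dx_{(b)} ∧ dx_{(c)} with (a < b < c) sorted:
  d(3*x*(w - x)) includes (∂/∂w)(3*x*(w - x)) dw = (3*x) dw, which multiplied by dx ∧ dy gives (3*x) dx ∧ dy ∧ dw
  d(3*w^2 - 2*x^2) includes (∂/∂w)(3*w^2 - 2*x^2) dw = (6*w) dw, which multiplied by dx ∧ dz gives (6*w) dx ∧ dz ∧ dw
  d(w*y + 4*z^2) includes (∂/∂z)(w*y + 4*z^2) dz = (8*z) dz, which multiplied by dy ∧ dw gives (-8*z) dy ∧ dz ∧ dw
  d(3*w*x + w*z + 3*x^2) includes (∂/∂x)(3*w*x + w*z + 3*x^2) dx = (3*w + 6*x) dx, which multiplied by dz ∧ dw gives (3*w + 6*x) dx ∧ dz ∧ dw
Collecting like 3-forms: d(omega) = (3*x) dx ∧ dy ∧ dw + (9*w + 6*x) dx ∧ dz ∧ dw + (-8*z) dy ∧ dz ∧ dw.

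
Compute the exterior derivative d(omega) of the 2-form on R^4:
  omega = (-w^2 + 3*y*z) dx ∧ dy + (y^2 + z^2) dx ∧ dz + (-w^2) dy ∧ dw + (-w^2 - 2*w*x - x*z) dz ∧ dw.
d(omega) = (y) dx ∧ dy ∧ dz + (-2*w) dx ∧ dy ∧ dw + (-2*w - z) dx ∧ dz ∧ dw

For a 2-form omega = sum_{i<j} g_{ij} dx_i ∧ dx_j, the exterior derivative is
  d(omega) = sum_{i<j} d(g_{ij}) ∧ dx_i ∧ dx_j = sum_{i<j, k} (∂g_{ij}/∂x_k) dx_k ∧ dx_i ∧ dx_j.
Expand each term, using dx_k ∧ dx_i ∧ dx_j = sgn(permutation) dx_{(a)} ∧ dx_{(b)} ∧ dx_{(c)} with (a < b < c) sorted:
  d(-w^2 + 3*y*z) includes (∂/∂z)(-w^2 + 3*y*z) dz = (3*y) dz, which multiplied by dx ∧ dy gives (3*y) dx ∧ dy ∧ dz
  d(-w^2 + 3*y*z) includes (∂/∂w)(-w^2 + 3*y*z) dw = (-2*w) dw, which multiplied by dx ∧ dy gives (-2*w) dx ∧ dy ∧ dw
  d(y^2 + z^2) includes (∂/∂y)(y^2 + z^2) dy = (2*y) dy, which multiplied by dx ∧ dz gives (-2*y) dx ∧ dy ∧ dz
  d(-w^2 - 2*w*x - x*z) includes (∂/∂x)(-w^2 - 2*w*x - x*z) dx = (-2*w - z) dx, which multiplied by dz ∧ dw gives (-2*w - z) dx ∧ dz ∧ dw
Collecting like 3-forms: d(omega) = (y) dx ∧ dy ∧ dz + (-2*w) dx ∧ dy ∧ dw + (-2*w - z) dx ∧ dz ∧ dw.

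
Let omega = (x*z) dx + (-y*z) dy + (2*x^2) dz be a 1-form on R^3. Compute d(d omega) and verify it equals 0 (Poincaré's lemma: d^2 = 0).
d(d omega) = 0

Step 1: d omega = sum_{i<j} (∂f_j/∂x_i - ∂f_i/∂x_j) dx_i ∧ dx_j:
  coeff of dx ∧ dy: 0
  coeff of dx ∧ dz: 3*x
  coeff of dy ∧ dz: y
Step 2: Apply d again to each 2-form coefficient. The only possible 3-form in R^3 is dx ∧ dy ∧ dz, with coefficient
  ∂(coeff of dy∧dz)/∂x - ∂(coeff of dx∧dz)/∂y + ∂(coeff of dx∧dy)/∂z
  = ∂/∂x (y) - ∂/∂y (3*x) + ∂/∂z (0).
Each of these terms simplifies to sums of mixed partials that cancel in pairs. The result is 0 (by equality of mixed partials for smooth functions — Schwarz / Clairaut).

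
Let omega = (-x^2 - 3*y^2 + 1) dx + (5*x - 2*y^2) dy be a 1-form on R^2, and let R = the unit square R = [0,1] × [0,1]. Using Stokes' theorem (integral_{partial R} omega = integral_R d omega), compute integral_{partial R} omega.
integral_(partial R) omega = 8

Stokes: integral_partial_R omega = integral_R d omega with d omega = (∂Q/∂x - ∂P/∂y) dx ∧ dy.
  ∂Q/∂x = 5
  ∂P/∂y = -6*y
  integrand = ∂Q/∂x - ∂P/∂y = 6*y + 5.
Integrating over R: integral_0^1 integral_0^1 (6*y + 5) dx dy = 8.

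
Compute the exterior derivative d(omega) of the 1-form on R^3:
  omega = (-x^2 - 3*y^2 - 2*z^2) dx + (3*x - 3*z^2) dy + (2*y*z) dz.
d(omega) = (6*y + 3) dx ∧ dy + (4*z) dx ∧ dz + (8*z) dy ∧ dz

For a 1-form omega = sum_i f_i dx_i, the exterior derivative is
  d(omega) = sum_{i < j} (∂f_j/∂x_i - ∂f_i/∂x_j) dx_i ∧ dx_j.
  coefficient of dx ∧ dy: ∂f_2/∂x - ∂f_1/∂y = ∂(3*x - 3*z^2)/∂x - ∂(-x^2 - 3*y^2 - 2*z^2)/∂y = 6*y + 3
  coefficient of dx ∧ dz: ∂f_3/∂x - ∂f_1/∂z = ∂(2*y*z)/∂x - ∂(-x^2 - 3*y^2 - 2*z^2)/∂z = 4*z
  coefficient of dy ∧ dz: ∂f_3/∂y - ∂f_2/∂z = ∂(2*y*z)/∂y - ∂(3*x - 3*z^2)/∂z = 8*z
Assembling: d(omega) = (6*y + 3) dx ∧ dy + (4*z) dx ∧ dz + (8*z) dy ∧ dz.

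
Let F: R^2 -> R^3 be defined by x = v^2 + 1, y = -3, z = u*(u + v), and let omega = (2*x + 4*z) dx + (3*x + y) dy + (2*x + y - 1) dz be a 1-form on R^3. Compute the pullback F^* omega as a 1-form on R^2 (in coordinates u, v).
F^* omega = (4*u*v^2 - 4*u + 2*v^3 - 2*v) du + (8*u^2*v + 10*u*v^2 - 2*u + 4*v^3 + 4*v) dv

Using F^*(f dg) = (f ∘ F) d(g ∘ F), substitute each coordinate x_i by F_i(u, v) in f_i, and replace dx_i by d F_i = (∂F_i/∂u) du + (∂F_i/∂v) dv.
  For the x component: f_1(F) = 4*u^2 + 4*u*v + 2*v^2 + 2; d F_1 = (0) du + (2*v) dv
  For the y component: f_2(F) = 3*v^2; d F_2 = (0) du + (0) dv
  For the z component: f_3(F) = 2*v^2 - 2; d F_3 = (2*u + v) du + (u) dv
Combining and collecting du, dv coefficients:
  coeff of du: 4*u*v^2 - 4*u + 2*v^3 - 2*v
  coeff of dv: 8*u^2*v + 10*u*v^2 - 2*u + 4*v^3 + 4*v
F^* omega = (4*u*v^2 - 4*u + 2*v^3 - 2*v) du + (8*u^2*v + 10*u*v^2 - 2*u + 4*v^3 + 4*v) dv.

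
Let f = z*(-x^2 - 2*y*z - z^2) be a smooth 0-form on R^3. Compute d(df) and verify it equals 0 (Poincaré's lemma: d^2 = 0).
d(df) = 0

Step 1: df = sum_i (∂f/∂x_i) dx_i = (-2*x*z) dx + (-2*z^2) dy + (-x^2 - 4*y*z - 3*z^2) dz.
Step 2: Apply d again. Using the 1-form formula, the coefficient of dx ∧ dy in d(df) is ∂^2 f/∂x ∂y - ∂^2 f/∂y ∂x = (0) - (0) = 0 (equality of mixed partials for smooth f).
Similarly for dx ∧ dz and dy ∧ dz — all coefficients vanish. So d(df) = 0.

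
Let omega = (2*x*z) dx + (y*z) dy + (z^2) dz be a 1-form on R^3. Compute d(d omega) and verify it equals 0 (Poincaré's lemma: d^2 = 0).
d(d omega) = 0

Step 1: d omega = sum_{i<j} (∂f_j/∂x_i - ∂f_i/∂x_j) dx_i ∧ dx_j:
  coeff of dx ∧ dy: 0
  coeff of dx ∧ dz: -2*x
  coeff of dy ∧ dz: -y
Step 2: Apply d again to each 2-form coefficient. The only possible 3-form in R^3 is dx ∧ dy ∧ dz, with coefficient
  ∂(coeff of dy∧dz)/∂x - ∂(coeff of dx∧dz)/∂y + ∂(coeff of dx∧dy)/∂z
  = ∂/∂x (-y) - ∂/∂y (-2*x) + ∂/∂z (0).
Each of these terms simplifies to sums of mixed partials that cancel in pairs. The result is 0 (by equality of mixed partials for smooth functions — Schwarz / Clairaut).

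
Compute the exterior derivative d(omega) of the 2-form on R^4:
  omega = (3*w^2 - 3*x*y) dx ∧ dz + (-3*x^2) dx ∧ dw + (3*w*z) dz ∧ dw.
d(omega) = (3*x) dx ∧ dy ∧ dz + (6*w) dx ∧ dz ∧ dw

For a 2-form omega = sum_{i<j} g_{ij} dx_i ∧ dx_j, the exterior derivative is
  d(omega) = sum_{i<j} d(g_{ij}) ∧ dx_i ∧ dx_j = sum_{i<j, k} (∂g_{ij}/∂x_k) dx_k ∧ dx_i ∧ dx_j.
Expand each term, using dx_k ∧ dx_i ∧ dx_j = sgn(permutation) dx_{(a)} ∧ dx_{(b)} ∧ dx_{(c)} with (a < b < c) sorted:
  d(3*w^2 - 3*x*y) includes (∂/∂y)(3*w^2 - 3*x*y) dy = (-3*x) dy, which multiplied by dx ∧ dz gives (3*x) dx ∧ dy ∧ dz
  d(3*w^2 - 3*x*y) includes (∂/∂w)(3*w^2 - 3*x*y) dw = (6*w) dw, which multiplied by dx ∧ dz gives (6*w) dx ∧ dz ∧ dw
Collecting like 3-forms: d(omega) = (3*x) dx ∧ dy ∧ dz + (6*w) dx ∧ dz ∧ dw.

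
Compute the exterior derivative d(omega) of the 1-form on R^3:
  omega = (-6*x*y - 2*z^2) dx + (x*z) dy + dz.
d(omega) = (6*x + z) dx ∧ dy + (4*z) dx ∧ dz + (-x) dy ∧ dz

For a 1-form omega = sum_i f_i dx_i, the exterior derivative is
  d(omega) = sum_{i < j} (∂f_j/∂x_i - ∂f_i/∂x_j) dx_i ∧ dx_j.
  coefficient of dx ∧ dy: ∂f_2/∂x - ∂f_1/∂y = ∂(x*z)/∂x - ∂(-6*x*y - 2*z^2)/∂y = 6*x + z
  coefficient of dx ∧ dz: ∂f_3/∂x - ∂f_1/∂z = ∂(1)/∂x - ∂(-6*x*y - 2*z^2)/∂z = 4*z
  coefficient of dy ∧ dz: ∂f_3/∂y - ∂f_2/∂z = ∂(1)/∂y - ∂(x*z)/∂z = -x
Assembling: d(omega) = (6*x + z) dx ∧ dy + (4*z) dx ∧ dz + (-x) dy ∧ dz.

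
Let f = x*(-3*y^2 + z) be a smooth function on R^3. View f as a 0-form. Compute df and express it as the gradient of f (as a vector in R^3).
df = (-3*y^2 + z) dx + (-6*x*y) dy + (x) dz; grad f = (-3*y^2 + z, -6*x*y, x)

For a 0-form f, d f = (∂f/∂x) dx + (∂f/∂y) dy + (∂f/∂z) dz. The components of the vector representation are exactly the entries of grad f in Cartesian coordinates:
  ∂f/∂x = -3*y^2 + z
  ∂f/∂y = -6*x*y
  ∂f/∂z = x.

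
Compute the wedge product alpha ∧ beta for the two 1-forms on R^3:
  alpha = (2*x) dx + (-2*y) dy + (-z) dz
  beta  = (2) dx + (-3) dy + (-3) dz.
alpha ∧ beta = (-6*x + 4*y) dx ∧ dy + (-6*x + 2*z) dx ∧ dz + (6*y - 3*z) dy ∧ dz

Distribute the wedge, using dx_i ∧ dx_j = -dx_j ∧ dx_i and dx_i ∧ dx_i = 0. For each pair (i, j) with i < j, the coefficient of dx_i ∧ dx_j in alpha ∧ beta is (alpha_i * beta_j - alpha_j * beta_i). Collecting: alpha ∧ beta = (-6*x + 4*y) dx ∧ dy + (-6*x + 2*z) dx ∧ dz + (6*y - 3*z) dy ∧ dz.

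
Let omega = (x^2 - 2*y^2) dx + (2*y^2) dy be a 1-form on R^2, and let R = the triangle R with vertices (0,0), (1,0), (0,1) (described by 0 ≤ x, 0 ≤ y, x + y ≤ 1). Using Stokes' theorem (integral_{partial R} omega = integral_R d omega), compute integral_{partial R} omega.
integral_(partial R) omega = 2/3

Stokes: integral_partial_R omega = integral_R d omega with d omega = (∂Q/∂x - ∂P/∂y) dx ∧ dy.
  ∂Q/∂x = 0
  ∂P/∂y = -4*y
  integrand = ∂Q/∂x - ∂P/∂y = 4*y.
Integrating over R: integral_0^1 integral_0^{1-x} (4*y) dy dx = 2/3.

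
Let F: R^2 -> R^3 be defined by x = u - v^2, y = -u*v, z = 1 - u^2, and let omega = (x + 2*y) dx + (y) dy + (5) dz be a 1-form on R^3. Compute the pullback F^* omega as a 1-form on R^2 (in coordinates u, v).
F^* omega = (u*v^2 - 2*u*v - 9*u - v^2) du + (v*(u^2 + 4*u*v - 2*u + 2*v^2)) dv

Using F^*(f dg) = (f ∘ F) d(g ∘ F), substitute each coordinate x_i by F_i(u, v) in f_i, and replace dx_i by d F_i = (∂F_i/∂u) du + (∂F_i/∂v) dv.
  For the x component: f_1(F) = -2*u*v + u - v^2; d F_1 = (1) du + (-2*v) dv
  For the y component: f_2(F) = -u*v; d F_2 = (-v) du + (-u) dv
  For the z component: f_3(F) = 5; d F_3 = (-2*u) du + (0) dv
Combining and collecting du, dv coefficients:
  coeff of du: u*v^2 - 2*u*v - 9*u - v^2
  coeff of dv: v*(u^2 + 4*u*v - 2*u + 2*v^2)
F^* omega = (u*v^2 - 2*u*v - 9*u - v^2) du + (v*(u^2 + 4*u*v - 2*u + 2*v^2)) dv.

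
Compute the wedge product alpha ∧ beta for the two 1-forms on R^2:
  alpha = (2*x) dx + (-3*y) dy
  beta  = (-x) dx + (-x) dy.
alpha ∧ beta = (-x*(2*x + 3*y)) dx ∧ dy

Distribute the wedge, using dx_i ∧ dx_j = -dx_j ∧ dx_i and dx_i ∧ dx_i = 0. For each pair (i, j) with i < j, the coefficient of dx_i ∧ dx_j in alpha ∧ beta is (alpha_i * beta_j - alpha_j * beta_i). Collecting: alpha ∧ beta = (-x*(2*x + 3*y)) dx ∧ dy.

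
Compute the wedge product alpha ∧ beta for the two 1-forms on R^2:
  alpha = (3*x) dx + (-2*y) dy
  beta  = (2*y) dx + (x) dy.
alpha ∧ beta = (3*x^2 + 4*y^2) dx ∧ dy

Distribute the wedge, using dx_i ∧ dx_j = -dx_j ∧ dx_i and dx_i ∧ dx_i = 0. For each pair (i, j) with i < j, the coefficient of dx_i ∧ dx_j in alpha ∧ beta is (alpha_i * beta_j - alpha_j * beta_i). Collecting: alpha ∧ beta = (3*x^2 + 4*y^2) dx ∧ dy.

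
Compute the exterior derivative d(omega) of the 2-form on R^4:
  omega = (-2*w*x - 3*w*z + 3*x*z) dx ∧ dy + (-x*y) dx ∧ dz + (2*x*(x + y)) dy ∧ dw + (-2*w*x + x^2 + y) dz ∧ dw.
d(omega) = (-3*w + 4*x) dx ∧ dy ∧ dz + (2*x + 2*y - 3*z) dx ∧ dy ∧ dw + (-2*w + 2*x) dx ∧ dz ∧ dw + (1) dy ∧ dz ∧ dw

For a 2-form omega = sum_{i<j} g_{ij} dx_i ∧ dx_j, the exterior derivative is
  d(omega) = sum_{i<j} d(g_{ij}) ∧ dx_i ∧ dx_j = sum_{i<j, k} (∂g_{ij}/∂x_k) dx_k ∧ dx_i ∧ dx_j.
Expand each term, using dx_k ∧ dx_i ∧ dx_j = sgn(permutation) dx_{(a)} ∧ dx_{(b)} ∧ dx_{(c)} with (a < b < c) sorted:
  d(-2*w*x - 3*w*z + 3*x*z) includes (∂/∂z)(-2*w*x - 3*w*z + 3*x*z) dz = (-3*w + 3*x) dz, which multiplied by dx ∧ dy gives (-3*w + 3*x) dx ∧ dy ∧ dz
  d(-2*w*x - 3*w*z + 3*x*z) includes (∂/∂w)(-2*w*x - 3*w*z + 3*x*z) dw = (-2*x - 3*z) dw, which multiplied by dx ∧ dy gives (-2*x - 3*z) dx ∧ dy ∧ dw
  d(-x*y) includes (∂/∂y)(-x*y) dy = (-x) dy, which multiplied by dx ∧ dz gives (x) dx ∧ dy ∧ dz
  d(2*x*(x + y)) includes (∂/∂x)(2*x*(x + y)) dx = (4*x + 2*y) dx, which multiplied by dy ∧ dw gives (4*x + 2*y) dx ∧ dy ∧ dw
  d(-2*w*x + x^2 + y) includes (∂/∂x)(-2*w*x + x^2 + y) dx = (-2*w + 2*x) dx, which multiplied by dz ∧ dw gives (-2*w + 2*x) dx ∧ dz ∧ dw
  d(-2*w*x + x^2 + y) includes (∂/∂y)(-2*w*x + x^2 + y) dy = (1) dy, which multiplied by dz ∧ dw gives (1) dy ∧ dz ∧ dw
Collecting like 3-forms: d(omega) = (-3*w + 4*x) dx ∧ dy ∧ dz + (2*x + 2*y - 3*z) dx ∧ dy ∧ dw + (-2*w + 2*x) dx ∧ dz ∧ dw + (1) dy ∧ dz ∧ dw.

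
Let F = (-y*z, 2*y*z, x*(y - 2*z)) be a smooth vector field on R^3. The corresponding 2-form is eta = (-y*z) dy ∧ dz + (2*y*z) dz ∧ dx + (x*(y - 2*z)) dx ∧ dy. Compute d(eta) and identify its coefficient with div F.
d(eta) = (-2*x + 2*z) dx ∧ dy ∧ dz; div F = -2*x + 2*z

For a 2-form in R^3 of the form above, applying d gives a 3-form with coefficient ∂P/∂x + ∂Q/∂y + ∂R/∂z:
  ∂P/∂x = 0
  ∂Q/∂y = 2*z
  ∂R/∂z = -2*x
Sum = -2*x + 2*z, which is exactly div F.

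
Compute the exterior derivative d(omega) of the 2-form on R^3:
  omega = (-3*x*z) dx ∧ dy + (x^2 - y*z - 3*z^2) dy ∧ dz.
d(omega) = (-x) dx ∧ dy ∧ dz

For a 2-form omega = sum_{i<j} g_{ij} dx_i ∧ dx_j, the exterior derivative is
  d(omega) = sum_{i<j} d(g_{ij}) ∧ dx_i ∧ dx_j = sum_{i<j, k} (∂g_{ij}/∂x_k) dx_k ∧ dx_i ∧ dx_j.
Expand each term, using dx_k ∧ dx_i ∧ dx_j = sgn(permutation) dx_{(a)} ∧ dx_{(b)} ∧ dx_{(c)} with (a < b < c) sorted:
  d(-3*x*z) includes (∂/∂z)(-3*x*z) dz = (-3*x) dz, which multiplied by dx ∧ dy gives (-3*x) dx ∧ dy ∧ dz
  d(x^2 - y*z - 3*z^2) includes (∂/∂x)(x^2 - y*z - 3*z^2) dx = (2*x) dx, which multiplied by dy ∧ dz gives (2*x) dx ∧ dy ∧ dz
Collecting like 3-forms: d(omega) = (-x) dx ∧ dy ∧ dz.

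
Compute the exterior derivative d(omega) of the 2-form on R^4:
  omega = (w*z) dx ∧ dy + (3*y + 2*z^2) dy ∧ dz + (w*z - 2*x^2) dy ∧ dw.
d(omega) = (w) dx ∧ dy ∧ dz + (-4*x + z) dx ∧ dy ∧ dw + (-w) dy ∧ dz ∧ dw

For a 2-form omega = sum_{i<j} g_{ij} dx_i ∧ dx_j, the exterior derivative is
  d(omega) = sum_{i<j} d(g_{ij}) ∧ dx_i ∧ dx_j = sum_{i<j, k} (∂g_{ij}/∂x_k) dx_k ∧ dx_i ∧ dx_j.
Expand each term, using dx_k ∧ dx_i ∧ dx_j = sgn(permutation) dx_{(a)} ∧ dx_{(b)} ∧ dx_{(c)} with (a < b < c) sorted:
  d(w*z) includes (∂/∂z)(w*z) dz = (w) dz, which multiplied by dx ∧ dy gives (w) dx ∧ dy ∧ dz
  d(w*z) includes (∂/∂w)(w*z) dw = (z) dw, which multiplied by dx ∧ dy gives (z) dx ∧ dy ∧ dw
  d(w*z - 2*x^2) includes (∂/∂x)(w*z - 2*x^2) dx = (-4*x) dx, which multiplied by dy ∧ dw gives (-4*x) dx ∧ dy ∧ dw
  d(w*z - 2*x^2) includes (∂/∂z)(w*z - 2*x^2) dz = (w) dz, which multiplied by dy ∧ dw gives (-w) dy ∧ dz ∧ dw
Collecting like 3-forms: d(omega) = (w) dx ∧ dy ∧ dz + (-4*x + z) dx ∧ dy ∧ dw + (-w) dy ∧ dz ∧ dw.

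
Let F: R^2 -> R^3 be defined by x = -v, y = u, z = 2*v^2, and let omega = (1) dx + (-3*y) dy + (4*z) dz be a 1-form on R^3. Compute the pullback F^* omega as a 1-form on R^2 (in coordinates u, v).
F^* omega = (-3*u) du + (32*v^3 - 1) dv

Using F^*(f dg) = (f ∘ F) d(g ∘ F), substitute each coordinate x_i by F_i(u, v) in f_i, and replace dx_i by d F_i = (∂F_i/∂u) du + (∂F_i/∂v) dv.
  For the x component: f_1(F) = 1; d F_1 = (0) du + (-1) dv
  For the y component: f_2(F) = -3*u; d F_2 = (1) du + (0) dv
  For the z component: f_3(F) = 8*v^2; d F_3 = (0) du + (4*v) dv
Combining and collecting du, dv coefficients:
  coeff of du: -3*u
  coeff of dv: 32*v^3 - 1
F^* omega = (-3*u) du + (32*v^3 - 1) dv.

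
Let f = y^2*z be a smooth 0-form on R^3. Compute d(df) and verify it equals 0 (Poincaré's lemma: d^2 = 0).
d(df) = 0

Step 1: df = sum_i (∂f/∂x_i) dx_i = (0) dx + (2*y*z) dy + (y^2) dz.
Step 2: Apply d again. Using the 1-form formula, the coefficient of dx ∧ dy in d(df) is ∂^2 f/∂x ∂y - ∂^2 f/∂y ∂x = (0) - (0) = 0 (equality of mixed partials for smooth f).
Similarly for dx ∧ dz and dy ∧ dz — all coefficients vanish. So d(df) = 0.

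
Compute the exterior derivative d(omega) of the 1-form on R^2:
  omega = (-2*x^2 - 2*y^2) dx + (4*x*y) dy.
d(omega) = (8*y) dx ∧ dy

For a 1-form omega = sum_i f_i dx_i, the exterior derivative is
  d(omega) = sum_{i < j} (∂f_j/∂x_i - ∂f_i/∂x_j) dx_i ∧ dx_j.
  coefficient of dx ∧ dy: ∂f_2/∂x - ∂f_1/∂y = ∂(4*x*y)/∂x - ∂(-2*x^2 - 2*y^2)/∂y = 8*y
Assembling: d(omega) = (8*y) dx ∧ dy.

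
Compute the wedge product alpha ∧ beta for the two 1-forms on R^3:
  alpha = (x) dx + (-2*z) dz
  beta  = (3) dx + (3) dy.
alpha ∧ beta = (3*x) dx ∧ dy + (6*z) dx ∧ dz + (6*z) dy ∧ dz

Distribute the wedge, using dx_i ∧ dx_j = -dx_j ∧ dx_i and dx_i ∧ dx_i = 0. For each pair (i, j) with i < j, the coefficient of dx_i ∧ dx_j in alpha ∧ beta is (alpha_i * beta_j - alpha_j * beta_i). Collecting: alpha ∧ beta = (3*x) dx ∧ dy + (6*z) dx ∧ dz + (6*z) dy ∧ dz.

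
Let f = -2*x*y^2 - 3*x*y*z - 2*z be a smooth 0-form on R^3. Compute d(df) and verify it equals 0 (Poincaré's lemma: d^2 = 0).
d(df) = 0

Step 1: df = sum_i (∂f/∂x_i) dx_i = (y*(-2*y - 3*z)) dx + (x*(-4*y - 3*z)) dy + (-3*x*y - 2) dz.
Step 2: Apply d again. Using the 1-form formula, the coefficient of dx ∧ dy in d(df) is ∂^2 f/∂x ∂y - ∂^2 f/∂y ∂x = (-4*y - 3*z) - (-4*y - 3*z) = 0 (equality of mixed partials for smooth f).
Similarly for dx ∧ dz and dy ∧ dz — all coefficients vanish. So d(df) = 0.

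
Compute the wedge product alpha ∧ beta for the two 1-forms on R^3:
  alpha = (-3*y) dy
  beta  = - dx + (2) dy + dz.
alpha ∧ beta = (-3*y) dx ∧ dy + (-3*y) dy ∧ dz

Distribute the wedge, using dx_i ∧ dx_j = -dx_j ∧ dx_i and dx_i ∧ dx_i = 0. For each pair (i, j) with i < j, the coefficient of dx_i ∧ dx_j in alpha ∧ beta is (alpha_i * beta_j - alpha_j * beta_i). Collecting: alpha ∧ beta = (-3*y) dx ∧ dy + (-3*y) dy ∧ dz.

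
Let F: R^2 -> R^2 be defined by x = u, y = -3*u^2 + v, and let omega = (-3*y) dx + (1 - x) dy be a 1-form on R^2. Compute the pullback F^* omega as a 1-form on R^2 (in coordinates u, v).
F^* omega = (15*u^2 - 6*u - 3*v) du + (1 - u) dv

Using F^*(f dg) = (f ∘ F) d(g ∘ F), substitute each coordinate x_i by F_i(u, v) in f_i, and replace dx_i by d F_i = (∂F_i/∂u) du + (∂F_i/∂v) dv.
  For the x component: f_1(F) = 9*u^2 - 3*v; d F_1 = (1) du + (0) dv
  For the y component: f_2(F) = 1 - u; d F_2 = (-6*u) du + (1) dv
Combining and collecting du, dv coefficients:
  coeff of du: 15*u^2 - 6*u - 3*v
  coeff of dv: 1 - u
F^* omega = (15*u^2 - 6*u - 3*v) du + (1 - u) dv.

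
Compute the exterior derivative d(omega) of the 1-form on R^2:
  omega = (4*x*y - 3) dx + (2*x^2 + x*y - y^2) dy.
d(omega) = (y) dx ∧ dy

For a 1-form omega = sum_i f_i dx_i, the exterior derivative is
  d(omega) = sum_{i < j} (∂f_j/∂x_i - ∂f_i/∂x_j) dx_i ∧ dx_j.
  coefficient of dx ∧ dy: ∂f_2/∂x - ∂f_1/∂y = ∂(2*x^2 + x*y - y^2)/∂x - ∂(4*x*y - 3)/∂y = y
Assembling: d(omega) = (y) dx ∧ dy.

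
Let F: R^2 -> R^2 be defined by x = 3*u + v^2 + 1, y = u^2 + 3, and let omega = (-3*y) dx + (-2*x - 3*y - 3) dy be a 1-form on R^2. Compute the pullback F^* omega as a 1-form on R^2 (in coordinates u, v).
F^* omega = (-6*u^3 - 21*u^2 - 4*u*v^2 - 28*u - 27) du + (6*v*(-u^2 - 3)) dv

Using F^*(f dg) = (f ∘ F) d(g ∘ F), substitute each coordinate x_i by F_i(u, v) in f_i, and replace dx_i by d F_i = (∂F_i/∂u) du + (∂F_i/∂v) dv.
  For the x component: f_1(F) = -3*u^2 - 9; d F_1 = (3) du + (2*v) dv
  For the y component: f_2(F) = -3*u^2 - 6*u - 2*v^2 - 14; d F_2 = (2*u) du + (0) dv
Combining and collecting du, dv coefficients:
  coeff of du: -6*u^3 - 21*u^2 - 4*u*v^2 - 28*u - 27
  coeff of dv: 6*v*(-u^2 - 3)
F^* omega = (-6*u^3 - 21*u^2 - 4*u*v^2 - 28*u - 27) du + (6*v*(-u^2 - 3)) dv.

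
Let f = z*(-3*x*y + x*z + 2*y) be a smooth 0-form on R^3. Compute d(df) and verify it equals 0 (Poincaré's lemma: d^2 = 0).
d(df) = 0

Step 1: df = sum_i (∂f/∂x_i) dx_i = (z*(-3*y + z)) dx + (z*(2 - 3*x)) dy + (-3*x*y + 2*x*z + 2*y) dz.
Step 2: Apply d again. Using the 1-form formula, the coefficient of dx ∧ dy in d(df) is ∂^2 f/∂x ∂y - ∂^2 f/∂y ∂x = (-3*z) - (-3*z) = 0 (equality of mixed partials for smooth f).
Similarly for dx ∧ dz and dy ∧ dz — all coefficients vanish. So d(df) = 0.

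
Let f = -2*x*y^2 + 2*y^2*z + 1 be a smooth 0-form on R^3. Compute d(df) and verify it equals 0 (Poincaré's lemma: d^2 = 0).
d(df) = 0

Step 1: df = sum_i (∂f/∂x_i) dx_i = (-2*y^2) dx + (4*y*(-x + z)) dy + (2*y^2) dz.
Step 2: Apply d again. Using the 1-form formula, the coefficient of dx ∧ dy in d(df) is ∂^2 f/∂x ∂y - ∂^2 f/∂y ∂x = (-4*y) - (-4*y) = 0 (equality of mixed partials for smooth f).
Similarly for dx ∧ dz and dy ∧ dz — all coefficients vanish. So d(df) = 0.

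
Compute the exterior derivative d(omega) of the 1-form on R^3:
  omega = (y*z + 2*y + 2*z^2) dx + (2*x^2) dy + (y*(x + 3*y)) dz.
d(omega) = (4*x - z - 2) dx ∧ dy + (-4*z) dx ∧ dz + (x + 6*y) dy ∧ dz

For a 1-form omega = sum_i f_i dx_i, the exterior derivative is
  d(omega) = sum_{i < j} (∂f_j/∂x_i - ∂f_i/∂x_j) dx_i ∧ dx_j.
  coefficient of dx ∧ dy: ∂f_2/∂x - ∂f_1/∂y = ∂(2*x^2)/∂x - ∂(y*z + 2*y + 2*z^2)/∂y = 4*x - z - 2
  coefficient of dx ∧ dz: ∂f_3/∂x - ∂f_1/∂z = ∂(y*(x + 3*y))/∂x - ∂(y*z + 2*y + 2*z^2)/∂z = -4*z
  coefficient of dy ∧ dz: ∂f_3/∂y - ∂f_2/∂z = ∂(y*(x + 3*y))/∂y - ∂(2*x^2)/∂z = x + 6*y
Assembling: d(omega) = (4*x - z - 2) dx ∧ dy + (-4*z) dx ∧ dz + (x + 6*y) dy ∧ dz.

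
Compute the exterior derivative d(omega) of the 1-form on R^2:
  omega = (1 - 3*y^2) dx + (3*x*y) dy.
d(omega) = (9*y) dx ∧ dy

For a 1-form omega = sum_i f_i dx_i, the exterior derivative is
  d(omega) = sum_{i < j} (∂f_j/∂x_i - ∂f_i/∂x_j) dx_i ∧ dx_j.
  coefficient of dx ∧ dy: ∂f_2/∂x - ∂f_1/∂y = ∂(3*x*y)/∂x - ∂(1 - 3*y^2)/∂y = 9*y
Assembling: d(omega) = (9*y) dx ∧ dy.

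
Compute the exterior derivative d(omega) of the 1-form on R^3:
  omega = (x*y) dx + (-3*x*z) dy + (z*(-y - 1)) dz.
d(omega) = (-x - 3*z) dx ∧ dy + (3*x - z) dy ∧ dz

For a 1-form omega = sum_i f_i dx_i, the exterior derivative is
  d(omega) = sum_{i < j} (∂f_j/∂x_i - ∂f_i/∂x_j) dx_i ∧ dx_j.
  coefficient of dx ∧ dy: ∂f_2/∂x - ∂f_1/∂y = ∂(-3*x*z)/∂x - ∂(x*y)/∂y = -x - 3*z
  coefficient of dy ∧ dz: ∂f_3/∂y - ∂f_2/∂z = ∂(z*(-y - 1))/∂y - ∂(-3*x*z)/∂z = 3*x - z
Assembling: d(omega) = (-x - 3*z) dx ∧ dy + (3*x - z) dy ∧ dz.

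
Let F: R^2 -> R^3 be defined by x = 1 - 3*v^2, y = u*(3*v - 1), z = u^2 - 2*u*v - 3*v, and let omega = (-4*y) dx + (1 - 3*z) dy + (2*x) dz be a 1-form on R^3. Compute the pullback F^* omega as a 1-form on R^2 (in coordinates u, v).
F^* omega = (-9*u^2*v + 3*u^2 + 6*u*v^2 - 6*u*v + 4*u + 12*v^3 + 27*v^2 - 10*v - 1) du + (-9*u^3 + 18*u^2*v + 84*u*v^2 + 3*u*v - u + 18*v^2 - 6) dv

Using F^*(f dg) = (f ∘ F) d(g ∘ F), substitute each coordinate x_i by F_i(u, v) in f_i, and replace dx_i by d F_i = (∂F_i/∂u) du + (∂F_i/∂v) dv.
  For the x component: f_1(F) = 4*u*(1 - 3*v); d F_1 = (0) du + (-6*v) dv
  For the y component: f_2(F) = -3*u^2 + 6*u*v + 9*v + 1; d F_2 = (3*v - 1) du + (3*u) dv
  For the z component: f_3(F) = 2 - 6*v^2; d F_3 = (2*u - 2*v) du + (-2*u - 3) dv
Combining and collecting du, dv coefficients:
  coeff of du: -9*u^2*v + 3*u^2 + 6*u*v^2 - 6*u*v + 4*u + 12*v^3 + 27*v^2 - 10*v - 1
  coeff of dv: -9*u^3 + 18*u^2*v + 84*u*v^2 + 3*u*v - u + 18*v^2 - 6
F^* omega = (-9*u^2*v + 3*u^2 + 6*u*v^2 - 6*u*v + 4*u + 12*v^3 + 27*v^2 - 10*v - 1) du + (-9*u^3 + 18*u^2*v + 84*u*v^2 + 3*u*v - u + 18*v^2 - 6) dv.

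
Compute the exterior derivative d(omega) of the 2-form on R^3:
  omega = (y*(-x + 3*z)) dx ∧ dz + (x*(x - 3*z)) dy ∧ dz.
d(omega) = (3*x - 6*z) dx ∧ dy ∧ dz

For a 2-form omega = sum_{i<j} g_{ij} dx_i ∧ dx_j, the exterior derivative is
  d(omega) = sum_{i<j} d(g_{ij}) ∧ dx_i ∧ dx_j = sum_{i<j, k} (∂g_{ij}/∂x_k) dx_k ∧ dx_i ∧ dx_j.
Expand each term, using dx_k ∧ dx_i ∧ dx_j = sgn(permutation) dx_{(a)} ∧ dx_{(b)} ∧ dx_{(c)} with (a < b < c) sorted:
  d(y*(-x + 3*z)) includes (∂/∂y)(y*(-x + 3*z)) dy = (-x + 3*z) dy, which multiplied by dx ∧ dz gives (x - 3*z) dx ∧ dy ∧ dz
  d(x*(x - 3*z)) includes (∂/∂x)(x*(x - 3*z)) dx = (2*x - 3*z) dx, which multiplied by dy ∧ dz gives (2*x - 3*z) dx ∧ dy ∧ dz
Collecting like 3-forms: d(omega) = (3*x - 6*z) dx ∧ dy ∧ dz.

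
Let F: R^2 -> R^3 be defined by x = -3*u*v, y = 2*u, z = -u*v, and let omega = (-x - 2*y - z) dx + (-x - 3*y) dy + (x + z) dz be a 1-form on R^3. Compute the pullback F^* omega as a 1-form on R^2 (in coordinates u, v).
F^* omega = (2*u*(-4*v^2 + 9*v - 6)) du + (u^2*(12 - 8*v)) dv

Using F^*(f dg) = (f ∘ F) d(g ∘ F), substitute each coordinate x_i by F_i(u, v) in f_i, and replace dx_i by d F_i = (∂F_i/∂u) du + (∂F_i/∂v) dv.
  For the x component: f_1(F) = 4*u*(v - 1); d F_1 = (-3*v) du + (-3*u) dv
  For the y component: f_2(F) = 3*u*(v - 2); d F_2 = (2) du + (0) dv
  For the z component: f_3(F) = -4*u*v; d F_3 = (-v) du + (-u) dv
Combining and collecting du, dv coefficients:
  coeff of du: 2*u*(-4*v^2 + 9*v - 6)
  coeff of dv: u^2*(12 - 8*v)
F^* omega = (2*u*(-4*v^2 + 9*v - 6)) du + (u^2*(12 - 8*v)) dv.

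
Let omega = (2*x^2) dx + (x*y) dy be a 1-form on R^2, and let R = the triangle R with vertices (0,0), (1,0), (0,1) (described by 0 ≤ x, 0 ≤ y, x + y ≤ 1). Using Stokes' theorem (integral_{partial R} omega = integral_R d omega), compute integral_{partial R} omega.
integral_(partial R) omega = 1/6

Stokes: integral_partial_R omega = integral_R d omega with d omega = (∂Q/∂x - ∂P/∂y) dx ∧ dy.
  ∂Q/∂x = y
  ∂P/∂y = 0
  integrand = ∂Q/∂x - ∂P/∂y = y.
Integrating over R: integral_0^1 integral_0^{1-x} (y) dy dx = 1/6.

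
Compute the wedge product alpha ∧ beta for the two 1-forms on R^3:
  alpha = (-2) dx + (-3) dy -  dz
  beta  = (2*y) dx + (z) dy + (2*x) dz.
alpha ∧ beta = (6*y - 2*z) dx ∧ dy + (-4*x + 2*y) dx ∧ dz + (-6*x + z) dy ∧ dz

Distribute the wedge, using dx_i ∧ dx_j = -dx_j ∧ dx_i and dx_i ∧ dx_i = 0. For each pair (i, j) with i < j, the coefficient of dx_i ∧ dx_j in alpha ∧ beta is (alpha_i * beta_j - alpha_j * beta_i). Collecting: alpha ∧ beta = (6*y - 2*z) dx ∧ dy + (-4*x + 2*y) dx ∧ dz + (-6*x + z) dy ∧ dz.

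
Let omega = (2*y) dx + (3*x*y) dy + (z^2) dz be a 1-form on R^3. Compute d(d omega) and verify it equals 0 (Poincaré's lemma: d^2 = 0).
d(d omega) = 0

Step 1: d omega = sum_{i<j} (∂f_j/∂x_i - ∂f_i/∂x_j) dx_i ∧ dx_j:
  coeff of dx ∧ dy: 3*y - 2
  coeff of dx ∧ dz: 0
  coeff of dy ∧ dz: 0
Step 2: Apply d again to each 2-form coefficient. The only possible 3-form in R^3 is dx ∧ dy ∧ dz, with coefficient
  ∂(coeff of dy∧dz)/∂x - ∂(coeff of dx∧dz)/∂y + ∂(coeff of dx∧dy)/∂z
  = ∂/∂x (0) - ∂/∂y (0) + ∂/∂z (3*y - 2).
Each of these terms simplifies to sums of mixed partials that cancel in pairs. The result is 0 (by equality of mixed partials for smooth functions — Schwarz / Clairaut).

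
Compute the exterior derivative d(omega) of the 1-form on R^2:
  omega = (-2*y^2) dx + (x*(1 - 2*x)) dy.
d(omega) = (-4*x + 4*y + 1) dx ∧ dy

For a 1-form omega = sum_i f_i dx_i, the exterior derivative is
  d(omega) = sum_{i < j} (∂f_j/∂x_i - ∂f_i/∂x_j) dx_i ∧ dx_j.
  coefficient of dx ∧ dy: ∂f_2/∂x - ∂f_1/∂y = ∂(x*(1 - 2*x))/∂x - ∂(-2*y^2)/∂y = -4*x + 4*y + 1
Assembling: d(omega) = (-4*x + 4*y + 1) dx ∧ dy.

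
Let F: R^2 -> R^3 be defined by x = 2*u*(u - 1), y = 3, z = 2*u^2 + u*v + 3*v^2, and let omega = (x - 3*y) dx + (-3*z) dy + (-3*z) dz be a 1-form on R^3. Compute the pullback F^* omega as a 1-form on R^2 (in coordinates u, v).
F^* omega = (-16*u^3 - 18*u^2*v - 12*u^2 - 39*u*v^2 - 32*u - 9*v^3 + 18) du + (-6*u^3 - 39*u^2*v - 27*u*v^2 - 54*v^3) dv

Using F^*(f dg) = (f ∘ F) d(g ∘ F), substitute each coordinate x_i by F_i(u, v) in f_i, and replace dx_i by d F_i = (∂F_i/∂u) du + (∂F_i/∂v) dv.
  For the x component: f_1(F) = 2*u^2 - 2*u - 9; d F_1 = (4*u - 2) du + (0) dv
  For the y component: f_2(F) = -6*u^2 - 3*u*v - 9*v^2; d F_2 = (0) du + (0) dv
  For the z component: f_3(F) = -6*u^2 - 3*u*v - 9*v^2; d F_3 = (4*u + v) du + (u + 6*v) dv
Combining and collecting du, dv coefficients:
  coeff of du: -16*u^3 - 18*u^2*v - 12*u^2 - 39*u*v^2 - 32*u - 9*v^3 + 18
  coeff of dv: -6*u^3 - 39*u^2*v - 27*u*v^2 - 54*v^3
F^* omega = (-16*u^3 - 18*u^2*v - 12*u^2 - 39*u*v^2 - 32*u - 9*v^3 + 18) du + (-6*u^3 - 39*u^2*v - 27*u*v^2 - 54*v^3) dv.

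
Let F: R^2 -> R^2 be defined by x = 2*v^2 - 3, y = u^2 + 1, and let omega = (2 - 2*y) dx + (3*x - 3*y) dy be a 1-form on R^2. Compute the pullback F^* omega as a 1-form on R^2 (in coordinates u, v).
F^* omega = (6*u*(-u^2 + 2*v^2 - 4)) du + (-8*u^2*v) dv

Using F^*(f dg) = (f ∘ F) d(g ∘ F), substitute each coordinate x_i by F_i(u, v) in f_i, and replace dx_i by d F_i = (∂F_i/∂u) du + (∂F_i/∂v) dv.
  For the x component: f_1(F) = -2*u^2; d F_1 = (0) du + (4*v) dv
  For the y component: f_2(F) = -3*u^2 + 6*v^2 - 12; d F_2 = (2*u) du + (0) dv
Combining and collecting du, dv coefficients:
  coeff of du: 6*u*(-u^2 + 2*v^2 - 4)
  coeff of dv: -8*u^2*v
F^* omega = (6*u*(-u^2 + 2*v^2 - 4)) du + (-8*u^2*v) dv.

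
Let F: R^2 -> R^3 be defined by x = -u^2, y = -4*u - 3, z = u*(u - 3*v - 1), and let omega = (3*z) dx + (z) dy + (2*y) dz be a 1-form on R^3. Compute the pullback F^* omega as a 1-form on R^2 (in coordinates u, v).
F^* omega = (-6*u^3 + 18*u^2*v - 14*u^2 + 36*u*v + 18*v + 6) du + (6*u*(4*u + 3)) dv

Using F^*(f dg) = (f ∘ F) d(g ∘ F), substitute each coordinate x_i by F_i(u, v) in f_i, and replace dx_i by d F_i = (∂F_i/∂u) du + (∂F_i/∂v) dv.
  For the x component: f_1(F) = 3*u*(u - 3*v - 1); d F_1 = (-2*u) du + (0) dv
  For the y component: f_2(F) = u*(u - 3*v - 1); d F_2 = (-4) du + (0) dv
  For the z component: f_3(F) = -8*u - 6; d F_3 = (2*u - 3*v - 1) du + (-3*u) dv
Combining and collecting du, dv coefficients:
  coeff of du: -6*u^3 + 18*u^2*v - 14*u^2 + 36*u*v + 18*v + 6
  coeff of dv: 6*u*(4*u + 3)
F^* omega = (-6*u^3 + 18*u^2*v - 14*u^2 + 36*u*v + 18*v + 6) du + (6*u*(4*u + 3)) dv.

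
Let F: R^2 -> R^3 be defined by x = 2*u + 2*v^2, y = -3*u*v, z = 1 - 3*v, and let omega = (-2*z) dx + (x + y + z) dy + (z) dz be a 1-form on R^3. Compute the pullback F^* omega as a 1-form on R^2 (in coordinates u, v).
F^* omega = (9*u*v^2 - 6*u*v - 6*v^3 + 9*v^2 + 9*v - 4) du + (9*u^2*v - 6*u^2 - 6*u*v^2 + 9*u*v - 3*u + 24*v^2 + v - 3) dv

Using F^*(f dg) = (f ∘ F) d(g ∘ F), substitute each coordinate x_i by F_i(u, v) in f_i, and replace dx_i by d F_i = (∂F_i/∂u) du + (∂F_i/∂v) dv.
  For the x component: f_1(F) = 6*v - 2; d F_1 = (2) du + (4*v) dv
  For the y component: f_2(F) = -3*u*v + 2*u + 2*v^2 - 3*v + 1; d F_2 = (-3*v) du + (-3*u) dv
  For the z component: f_3(F) = 1 - 3*v; d F_3 = (0) du + (-3) dv
Combining and collecting du, dv coefficients:
  coeff of du: 9*u*v^2 - 6*u*v - 6*v^3 + 9*v^2 + 9*v - 4
  coeff of dv: 9*u^2*v - 6*u^2 - 6*u*v^2 + 9*u*v - 3*u + 24*v^2 + v - 3
F^* omega = (9*u*v^2 - 6*u*v - 6*v^3 + 9*v^2 + 9*v - 4) du + (9*u^2*v - 6*u^2 - 6*u*v^2 + 9*u*v - 3*u + 24*v^2 + v - 3) dv.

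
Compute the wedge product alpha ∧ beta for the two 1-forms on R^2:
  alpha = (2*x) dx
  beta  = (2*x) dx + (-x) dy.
alpha ∧ beta = (-2*x^2) dx ∧ dy

Distribute the wedge, using dx_i ∧ dx_j = -dx_j ∧ dx_i and dx_i ∧ dx_i = 0. For each pair (i, j) with i < j, the coefficient of dx_i ∧ dx_j in alpha ∧ beta is (alpha_i * beta_j - alpha_j * beta_i). Collecting: alpha ∧ beta = (-2*x^2) dx ∧ dy.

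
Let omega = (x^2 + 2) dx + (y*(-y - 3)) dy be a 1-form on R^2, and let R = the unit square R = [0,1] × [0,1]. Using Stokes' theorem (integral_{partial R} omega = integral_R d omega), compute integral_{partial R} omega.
integral_(partial R) omega = 0

Stokes: integral_partial_R omega = integral_R d omega with d omega = (∂Q/∂x - ∂P/∂y) dx ∧ dy.
  ∂Q/∂x = 0
  ∂P/∂y = 0
  integrand = ∂Q/∂x - ∂P/∂y = 0.
Integrating over R: integral_0^1 integral_0^1 (0) dx dy = 0.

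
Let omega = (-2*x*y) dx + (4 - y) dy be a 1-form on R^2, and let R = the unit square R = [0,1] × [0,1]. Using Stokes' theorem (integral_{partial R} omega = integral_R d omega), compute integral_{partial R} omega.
integral_(partial R) omega = 1

Stokes: integral_partial_R omega = integral_R d omega with d omega = (∂Q/∂x - ∂P/∂y) dx ∧ dy.
  ∂Q/∂x = 0
  ∂P/∂y = -2*x
  integrand = ∂Q/∂x - ∂P/∂y = 2*x.
Integrating over R: integral_0^1 integral_0^1 (2*x) dx dy = 1.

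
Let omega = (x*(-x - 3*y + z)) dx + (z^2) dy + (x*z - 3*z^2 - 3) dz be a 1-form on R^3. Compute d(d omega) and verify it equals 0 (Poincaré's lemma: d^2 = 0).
d(d omega) = 0

Step 1: d omega = sum_{i<j} (∂f_j/∂x_i - ∂f_i/∂x_j) dx_i ∧ dx_j:
  coeff of dx ∧ dy: 3*x
  coeff of dx ∧ dz: -x + z
  coeff of dy ∧ dz: -2*z
Step 2: Apply d again to each 2-form coefficient. The only possible 3-form in R^3 is dx ∧ dy ∧ dz, with coefficient
  ∂(coeff of dy∧dz)/∂x - ∂(coeff of dx∧dz)/∂y + ∂(coeff of dx∧dy)/∂z
  = ∂/∂x (-2*z) - ∂/∂y (-x + z) + ∂/∂z (3*x).
Each of these terms simplifies to sums of mixed partials that cancel in pairs. The result is 0 (by equality of mixed partials for smooth functions — Schwarz / Clairaut).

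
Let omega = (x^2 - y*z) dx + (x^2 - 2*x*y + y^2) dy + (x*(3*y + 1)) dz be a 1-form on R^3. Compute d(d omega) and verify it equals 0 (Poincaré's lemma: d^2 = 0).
d(d omega) = 0

Step 1: d omega = sum_{i<j} (∂f_j/∂x_i - ∂f_i/∂x_j) dx_i ∧ dx_j:
  coeff of dx ∧ dy: 2*x - 2*y + z
  coeff of dx ∧ dz: 4*y + 1
  coeff of dy ∧ dz: 3*x
Step 2: Apply d again to each 2-form coefficient. The only possible 3-form in R^3 is dx ∧ dy ∧ dz, with coefficient
  ∂(coeff of dy∧dz)/∂x - ∂(coeff of dx∧dz)/∂y + ∂(coeff of dx∧dy)/∂z
  = ∂/∂x (3*x) - ∂/∂y (4*y + 1) + ∂/∂z (2*x - 2*y + z).
Each of these terms simplifies to sums of mixed partials that cancel in pairs. The result is 0 (by equality of mixed partials for smooth functions — Schwarz / Clairaut).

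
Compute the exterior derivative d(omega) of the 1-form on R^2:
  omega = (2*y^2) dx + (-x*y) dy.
d(omega) = (-5*y) dx ∧ dy

For a 1-form omega = sum_i f_i dx_i, the exterior derivative is
  d(omega) = sum_{i < j} (∂f_j/∂x_i - ∂f_i/∂x_j) dx_i ∧ dx_j.
  coefficient of dx ∧ dy: ∂f_2/∂x - ∂f_1/∂y = ∂(-x*y)/∂x - ∂(2*y^2)/∂y = -5*y
Assembling: d(omega) = (-5*y) dx ∧ dy.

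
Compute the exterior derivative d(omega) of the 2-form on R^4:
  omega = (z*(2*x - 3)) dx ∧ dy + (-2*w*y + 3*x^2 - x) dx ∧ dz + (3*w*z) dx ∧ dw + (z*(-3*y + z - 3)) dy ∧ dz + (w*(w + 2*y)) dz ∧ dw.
d(omega) = (2*w + 2*x - 3) dx ∧ dy ∧ dz + (-3*w - 2*y) dx ∧ dz ∧ dw + (2*w) dy ∧ dz ∧ dw

For a 2-form omega = sum_{i<j} g_{ij} dx_i ∧ dx_j, the exterior derivative is
  d(omega) = sum_{i<j} d(g_{ij}) ∧ dx_i ∧ dx_j = sum_{i<j, k} (∂g_{ij}/∂x_k) dx_k ∧ dx_i ∧ dx_j.
Expand each term, using dx_k ∧ dx_i ∧ dx_j = sgn(permutation) dx_{(a)} ∧ dx_{(b)} ∧ dx_{(c)} with (a < b < c) sorted:
  d(z*(2*x - 3)) includes (∂/∂z)(z*(2*x - 3)) dz = (2*x - 3) dz, which multiplied by dx ∧ dy gives (2*x - 3) dx ∧ dy ∧ dz
  d(-2*w*y + 3*x^2 - x) includes (∂/∂y)(-2*w*y + 3*x^2 - x) dy = (-2*w) dy, which multiplied by dx ∧ dz gives (2*w) dx ∧ dy ∧ dz
  d(-2*w*y + 3*x^2 - x) includes (∂/∂w)(-2*w*y + 3*x^2 - x) dw = (-2*y) dw, which multiplied by dx ∧ dz gives (-2*y) dx ∧ dz ∧ dw
  d(3*w*z) includes (∂/∂z)(3*w*z) dz = (3*w) dz, which multiplied by dx ∧ dw gives (-3*w) dx ∧ dz ∧ dw
  d(w*(w + 2*y)) includes (∂/∂y)(w*(w + 2*y)) dy = (2*w) dy, which multiplied by dz ∧ dw gives (2*w) dy ∧ dz ∧ dw
Collecting like 3-forms: d(omega) = (2*w + 2*x - 3) dx ∧ dy ∧ dz + (-3*w - 2*y) dx ∧ dz ∧ dw + (2*w) dy ∧ dz ∧ dw.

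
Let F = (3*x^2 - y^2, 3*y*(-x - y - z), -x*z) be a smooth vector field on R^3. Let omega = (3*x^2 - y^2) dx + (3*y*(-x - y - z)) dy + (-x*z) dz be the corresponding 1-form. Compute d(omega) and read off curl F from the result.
d(omega) = (3*y) dy ∧ dz + (z) dz ∧ dx + (-y) dx ∧ dy; curl F = (3*y, z, -y)

d omega = sum_{i<j} (∂f_j/∂x_i - ∂f_i/∂x_j) dx_i ∧ dx_j. Under the identification (dy ∧ dz, dz ∧ dx, dx ∧ dy) ↔ (e_x, e_y, e_z), the coefficients are exactly the components of curl F. Compute:
  ∂R/∂y - ∂Q/∂z = (0) - (-3*y) = 3*y
  ∂P/∂z - ∂R/∂x = (0) - (-z) = z
  ∂Q/∂x - ∂P/∂y = (-3*y) - (-2*y) = -y.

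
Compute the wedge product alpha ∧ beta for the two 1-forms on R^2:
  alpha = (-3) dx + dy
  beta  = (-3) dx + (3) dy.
alpha ∧ beta = (-6) dx ∧ dy

Distribute the wedge, using dx_i ∧ dx_j = -dx_j ∧ dx_i and dx_i ∧ dx_i = 0. For each pair (i, j) with i < j, the coefficient of dx_i ∧ dx_j in alpha ∧ beta is (alpha_i * beta_j - alpha_j * beta_i). Collecting: alpha ∧ beta = (-6) dx ∧ dy.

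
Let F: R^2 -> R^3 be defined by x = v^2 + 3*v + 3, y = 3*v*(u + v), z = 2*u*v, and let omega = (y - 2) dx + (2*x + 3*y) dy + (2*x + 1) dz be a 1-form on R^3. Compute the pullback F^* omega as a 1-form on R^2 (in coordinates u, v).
F^* omega = (v*(27*u*v + 37*v^2 + 30*v + 32)) du + (27*u^2*v + 97*u*v^2 + 39*u*v + 32*u + 72*v^3 + 45*v^2 + 32*v - 6) dv

Using F^*(f dg) = (f ∘ F) d(g ∘ F), substitute each coordinate x_i by F_i(u, v) in f_i, and replace dx_i by d F_i = (∂F_i/∂u) du + (∂F_i/∂v) dv.
  For the x component: f_1(F) = 3*u*v + 3*v^2 - 2; d F_1 = (0) du + (2*v + 3) dv
  For the y component: f_2(F) = 9*u*v + 11*v^2 + 6*v + 6; d F_2 = (3*v) du + (3*u + 6*v) dv
  For the z component: f_3(F) = 2*v^2 + 6*v + 7; d F_3 = (2*v) du + (2*u) dv
Combining and collecting du, dv coefficients:
  coeff of du: v*(27*u*v + 37*v^2 + 30*v + 32)
  coeff of dv: 27*u^2*v + 97*u*v^2 + 39*u*v + 32*u + 72*v^3 + 45*v^2 + 32*v - 6
F^* omega = (v*(27*u*v + 37*v^2 + 30*v + 32)) du + (27*u^2*v + 97*u*v^2 + 39*u*v + 32*u + 72*v^3 + 45*v^2 + 32*v - 6) dv.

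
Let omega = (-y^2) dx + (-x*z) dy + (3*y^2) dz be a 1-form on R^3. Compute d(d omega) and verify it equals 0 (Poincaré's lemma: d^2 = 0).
d(d omega) = 0

Step 1: d omega = sum_{i<j} (∂f_j/∂x_i - ∂f_i/∂x_j) dx_i ∧ dx_j:
  coeff of dx ∧ dy: 2*y - z
  coeff of dx ∧ dz: 0
  coeff of dy ∧ dz: x + 6*y
Step 2: Apply d again to each 2-form coefficient. The only possible 3-form in R^3 is dx ∧ dy ∧ dz, with coefficient
  ∂(coeff of dy∧dz)/∂x - ∂(coeff of dx∧dz)/∂y + ∂(coeff of dx∧dy)/∂z
  = ∂/∂x (x + 6*y) - ∂/∂y (0) + ∂/∂z (2*y - z).
Each of these terms simplifies to sums of mixed partials that cancel in pairs. The result is 0 (by equality of mixed partials for smooth functions — Schwarz / Clairaut).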